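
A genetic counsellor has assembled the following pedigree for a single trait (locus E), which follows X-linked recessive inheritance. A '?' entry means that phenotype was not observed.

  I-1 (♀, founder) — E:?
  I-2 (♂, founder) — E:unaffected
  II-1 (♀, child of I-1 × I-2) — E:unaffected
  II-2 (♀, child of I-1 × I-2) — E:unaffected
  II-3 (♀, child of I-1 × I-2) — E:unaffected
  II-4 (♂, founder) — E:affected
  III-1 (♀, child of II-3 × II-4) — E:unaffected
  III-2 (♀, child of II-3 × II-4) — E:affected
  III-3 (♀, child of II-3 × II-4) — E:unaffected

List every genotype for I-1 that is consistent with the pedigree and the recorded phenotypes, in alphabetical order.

E/I-1 ? ·: X^EX^e|X^eX^e
E/I-2 un ·: X^EY
E/II-1 un I-1×I-2: X^EX^E|X^EX^e
E/II-2 un I-1×I-2: X^EX^E|X^EX^e
E/II-3 un I-1×I-2: X^EX^e
E/II-4 aff ·: X^eY
E/III-1 un II-3×II-4: X^EX^e
E/III-2 aff II-3×II-4: X^eX^e
E/III-3 un II-3×II-4: X^EX^e
⇒ E over [I-1,I-2,II-1,II-2,II-3,II-4,III-1,III-2,III-3]: 5 consistent

I-1 ∈ {X^EX^e, X^eX^e}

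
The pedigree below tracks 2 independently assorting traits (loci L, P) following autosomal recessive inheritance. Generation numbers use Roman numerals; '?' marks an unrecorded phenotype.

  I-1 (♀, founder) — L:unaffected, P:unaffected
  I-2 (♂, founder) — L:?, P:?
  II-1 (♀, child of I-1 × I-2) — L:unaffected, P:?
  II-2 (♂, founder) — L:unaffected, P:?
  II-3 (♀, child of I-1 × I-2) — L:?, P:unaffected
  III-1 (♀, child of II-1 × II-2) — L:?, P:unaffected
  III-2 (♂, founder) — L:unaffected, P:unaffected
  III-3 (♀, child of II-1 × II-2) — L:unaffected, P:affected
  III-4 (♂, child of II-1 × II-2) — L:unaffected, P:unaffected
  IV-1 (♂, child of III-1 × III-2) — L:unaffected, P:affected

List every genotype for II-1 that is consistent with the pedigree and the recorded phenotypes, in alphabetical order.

II-1 ∈ {LL Pp, LL pp, Ll Pp, Ll pp}

L/I-1 un ·: LL|Ll
L/I-2 ? ·: LL|Ll|ll
L/II-1 un I-1×I-2: LL|Ll
L/II-2 un ·: LL|Ll
L/II-3 ? I-1×I-2: LL|Ll|ll
L/III-1 ? II-1×II-2: LL|Ll|ll
L/III-2 un ·: LL|Ll
L/III-3 un II-1×II-2: LL|Ll
L/III-4 un II-1×II-2: LL|Ll
L/IV-1 un III-1×III-2: LL|Ll
⇒ L over [I-1,I-2,II-1,II-2,II-3,III-1,III-2,III-3,III-4,IV-1]: 888 consistent
P/I-1 un ·: PP|Pp
P/I-2 ? ·: PP|Pp|pp
P/II-1 ? I-1×I-2: Pp|pp
P/II-2 ? ·: Pp|pp
P/II-3 un I-1×I-2: PP|Pp
P/III-1 un II-1×II-2: Pp
P/III-2 un ·: Pp
P/III-3 aff II-1×II-2: pp
P/III-4 un II-1×II-2: PP|Pp
P/IV-1 aff III-1×III-2: pp
⇒ P over [I-1,I-2,II-1,II-2,II-3,III-1,III-2,III-3,III-4,IV-1]: 27 consistent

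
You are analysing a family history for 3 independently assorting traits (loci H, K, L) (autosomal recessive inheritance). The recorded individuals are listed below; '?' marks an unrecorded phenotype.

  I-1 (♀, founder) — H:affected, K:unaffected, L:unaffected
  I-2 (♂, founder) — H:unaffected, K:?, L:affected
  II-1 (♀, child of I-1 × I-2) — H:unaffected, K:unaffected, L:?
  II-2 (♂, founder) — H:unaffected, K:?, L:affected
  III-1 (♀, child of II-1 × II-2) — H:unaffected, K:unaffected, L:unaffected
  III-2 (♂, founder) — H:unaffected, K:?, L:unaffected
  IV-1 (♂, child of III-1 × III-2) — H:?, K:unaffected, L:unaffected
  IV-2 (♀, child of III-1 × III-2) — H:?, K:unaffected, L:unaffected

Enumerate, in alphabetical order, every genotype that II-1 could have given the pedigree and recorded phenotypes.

II-1 ∈ {Hh KK Ll, Hh Kk Ll}

H/I-1 aff ·: hh
H/I-2 un ·: HH|Hh
H/II-1 un I-1×I-2: Hh
H/II-2 un ·: HH|Hh
H/III-1 un II-1×II-2: HH|Hh
H/III-2 un ·: HH|Hh
H/IV-1 ? III-1×III-2: HH|Hh|hh
H/IV-2 ? III-1×III-2: HH|Hh|hh
⇒ H over [I-1,I-2,II-1,II-2,III-1,III-2,IV-1,IV-2]: 72 consistent
K/I-1 un ·: KK|Kk
K/I-2 ? ·: KK|Kk|kk
K/II-1 un I-1×I-2: KK|Kk
K/II-2 ? ·: KK|Kk|kk
K/III-1 un II-1×II-2: KK|Kk
K/III-2 ? ·: KK|Kk|kk
K/IV-1 un III-1×III-2: KK|Kk
K/IV-2 un III-1×III-2: KK|Kk
⇒ K over [I-1,I-2,II-1,II-2,III-1,III-2,IV-1,IV-2]: 315 consistent
L/I-1 un ·: LL|Ll
L/I-2 aff ·: ll
L/II-1 ? I-1×I-2: Ll
L/II-2 aff ·: ll
L/III-1 un II-1×II-2: Ll
L/III-2 un ·: LL|Ll
L/IV-1 un III-1×III-2: LL|Ll
L/IV-2 un III-1×III-2: LL|Ll
⇒ L over [I-1,I-2,II-1,II-2,III-1,III-2,IV-1,IV-2]: 16 consistent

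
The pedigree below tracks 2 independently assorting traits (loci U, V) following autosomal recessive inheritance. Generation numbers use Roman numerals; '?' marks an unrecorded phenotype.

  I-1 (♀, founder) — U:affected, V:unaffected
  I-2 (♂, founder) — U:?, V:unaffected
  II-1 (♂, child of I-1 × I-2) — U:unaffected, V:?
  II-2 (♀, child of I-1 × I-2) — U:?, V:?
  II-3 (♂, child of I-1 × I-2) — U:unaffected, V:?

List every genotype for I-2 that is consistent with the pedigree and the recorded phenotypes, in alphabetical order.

U/I-1 aff ·: uu
U/I-2 ? ·: UU|Uu
U/II-1 un I-1×I-2: Uu
U/II-2 ? I-1×I-2: Uu|uu
U/II-3 un I-1×I-2: Uu
⇒ U over [I-1,I-2,II-1,II-2,II-3]: 3 consistent
V/I-1 un ·: VV|Vv
V/I-2 un ·: VV|Vv
V/II-1 ? I-1×I-2: VV|Vv|vv
V/II-2 ? I-1×I-2: VV|Vv|vv
V/II-3 ? I-1×I-2: VV|Vv|vv
⇒ V over [I-1,I-2,II-1,II-2,II-3]: 44 consistent

I-2 ∈ {UU VV, UU Vv, Uu VV, Uu Vv}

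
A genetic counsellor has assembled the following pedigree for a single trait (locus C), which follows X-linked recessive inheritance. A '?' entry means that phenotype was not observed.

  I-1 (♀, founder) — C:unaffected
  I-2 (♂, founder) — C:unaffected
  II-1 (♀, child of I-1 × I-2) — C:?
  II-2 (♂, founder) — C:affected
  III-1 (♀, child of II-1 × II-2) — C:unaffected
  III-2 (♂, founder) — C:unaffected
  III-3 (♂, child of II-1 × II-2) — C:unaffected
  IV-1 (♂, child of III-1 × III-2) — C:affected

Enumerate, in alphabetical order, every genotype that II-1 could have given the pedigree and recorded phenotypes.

II-1 ∈ {X^CX^C, X^CX^c}

C/I-1 un ·: X^CX^C|X^CX^c
C/I-2 un ·: X^CY
C/II-1 ? I-1×I-2: X^CX^C|X^CX^c
C/II-2 aff ·: X^cY
C/III-1 un II-1×II-2: X^CX^c
C/III-2 un ·: X^CY
C/III-3 un II-1×II-2: X^CY
C/IV-1 aff III-1×III-2: X^cY
⇒ C over [I-1,I-2,II-1,II-2,III-1,III-2,III-3,IV-1]: 3 consistent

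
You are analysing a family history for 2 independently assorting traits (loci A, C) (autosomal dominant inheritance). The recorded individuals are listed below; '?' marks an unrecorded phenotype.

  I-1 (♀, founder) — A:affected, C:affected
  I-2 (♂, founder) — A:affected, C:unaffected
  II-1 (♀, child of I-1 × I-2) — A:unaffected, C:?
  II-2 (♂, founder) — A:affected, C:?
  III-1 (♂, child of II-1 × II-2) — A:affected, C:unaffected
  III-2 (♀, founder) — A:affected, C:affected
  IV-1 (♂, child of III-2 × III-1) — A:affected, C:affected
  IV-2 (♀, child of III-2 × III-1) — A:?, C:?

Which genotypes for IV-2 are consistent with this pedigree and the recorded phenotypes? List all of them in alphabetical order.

A/I-1 aff ·: Aa
A/I-2 aff ·: Aa
A/II-1 un I-1×I-2: aa
A/II-2 aff ·: Aa|AA
A/III-1 aff II-1×II-2: Aa
A/III-2 aff ·: Aa|AA
A/IV-1 aff III-2×III-1: Aa|AA
A/IV-2 ? III-2×III-1: aa|Aa|AA
⇒ A over [I-1,I-2,II-1,II-2,III-1,III-2,IV-1,IV-2]: 20 consistent
C/I-1 aff ·: Cc|CC
C/I-2 un ·: cc
C/II-1 ? I-1×I-2: cc|Cc
C/II-2 ? ·: cc|Cc
C/III-1 un II-1×II-2: cc
C/III-2 aff ·: Cc|CC
C/IV-1 aff III-2×III-1: Cc
C/IV-2 ? III-2×III-1: cc|Cc
⇒ C over [I-1,I-2,II-1,II-2,III-1,III-2,IV-1,IV-2]: 18 consistent

IV-2 ∈ {AA Cc, AA cc, Aa Cc, Aa cc, aa Cc, aa cc}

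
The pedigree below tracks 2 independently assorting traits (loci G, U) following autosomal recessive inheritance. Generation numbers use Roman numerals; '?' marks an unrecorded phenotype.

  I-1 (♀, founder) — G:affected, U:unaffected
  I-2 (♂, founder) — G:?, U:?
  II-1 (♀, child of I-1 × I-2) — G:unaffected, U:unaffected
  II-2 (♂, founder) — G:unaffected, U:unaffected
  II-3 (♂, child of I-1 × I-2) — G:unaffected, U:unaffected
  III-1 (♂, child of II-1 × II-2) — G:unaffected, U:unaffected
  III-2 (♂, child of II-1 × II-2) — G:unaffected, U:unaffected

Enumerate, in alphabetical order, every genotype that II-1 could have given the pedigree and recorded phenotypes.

G/I-1 aff ·: gg
G/I-2 ? ·: GG|Gg
G/II-1 un I-1×I-2: Gg
G/II-2 un ·: GG|Gg
G/II-3 un I-1×I-2: Gg
G/III-1 un II-1×II-2: GG|Gg
G/III-2 un II-1×II-2: GG|Gg
⇒ G over [I-1,I-2,II-1,II-2,II-3,III-1,III-2]: 16 consistent
U/I-1 un ·: UU|Uu
U/I-2 ? ·: UU|Uu|uu
U/II-1 un I-1×I-2: UU|Uu
U/II-2 un ·: UU|Uu
U/II-3 un I-1×I-2: UU|Uu
U/III-1 un II-1×II-2: UU|Uu
U/III-2 un II-1×II-2: UU|Uu
⇒ U over [I-1,I-2,II-1,II-2,II-3,III-1,III-2]: 99 consistent

II-1 ∈ {Gg UU, Gg Uu}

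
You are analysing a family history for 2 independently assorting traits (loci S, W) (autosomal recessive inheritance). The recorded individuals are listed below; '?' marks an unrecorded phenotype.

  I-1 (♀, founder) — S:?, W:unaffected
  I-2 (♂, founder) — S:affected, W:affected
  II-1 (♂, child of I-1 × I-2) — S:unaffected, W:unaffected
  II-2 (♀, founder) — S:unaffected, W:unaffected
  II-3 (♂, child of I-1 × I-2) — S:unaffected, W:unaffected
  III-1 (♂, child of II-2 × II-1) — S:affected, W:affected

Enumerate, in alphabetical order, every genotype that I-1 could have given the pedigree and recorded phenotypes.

S/I-1 ? ·: SS|Ss
S/I-2 aff ·: ss
S/II-1 un I-1×I-2: Ss
S/II-2 un ·: Ss
S/II-3 un I-1×I-2: Ss
S/III-1 aff II-2×II-1: ss
⇒ S over [I-1,I-2,II-1,II-2,II-3,III-1]: 2 consistent
W/I-1 un ·: WW|Ww
W/I-2 aff ·: ww
W/II-1 un I-1×I-2: Ww
W/II-2 un ·: Ww
W/II-3 un I-1×I-2: Ww
W/III-1 aff II-2×II-1: ww
⇒ W over [I-1,I-2,II-1,II-2,II-3,III-1]: 2 consistent

I-1 ∈ {SS WW, SS Ww, Ss WW, Ss Ww}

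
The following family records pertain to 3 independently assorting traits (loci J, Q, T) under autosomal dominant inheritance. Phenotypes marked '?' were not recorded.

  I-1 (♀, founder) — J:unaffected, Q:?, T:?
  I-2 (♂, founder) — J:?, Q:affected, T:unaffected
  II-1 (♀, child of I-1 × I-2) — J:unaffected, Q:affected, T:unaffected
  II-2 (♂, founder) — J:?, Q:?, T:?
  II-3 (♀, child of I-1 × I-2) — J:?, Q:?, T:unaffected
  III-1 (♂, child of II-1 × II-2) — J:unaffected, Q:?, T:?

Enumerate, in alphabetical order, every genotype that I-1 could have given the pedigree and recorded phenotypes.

J/I-1 un ·: jj
J/I-2 ? ·: jj|Jj
J/II-1 un I-1×I-2: jj
J/II-2 ? ·: jj|Jj
J/II-3 ? I-1×I-2: jj|Jj
J/III-1 un II-1×II-2: jj
⇒ J over [I-1,I-2,II-1,II-2,II-3,III-1]: 6 consistent
Q/I-1 ? ·: qq|Qq|QQ
Q/I-2 aff ·: Qq|QQ
Q/II-1 aff I-1×I-2: Qq|QQ
Q/II-2 ? ·: qq|Qq|QQ
Q/II-3 ? I-1×I-2: qq|Qq|QQ
Q/III-1 ? II-1×II-2: qq|Qq|QQ
⇒ Q over [I-1,I-2,II-1,II-2,II-3,III-1]: 102 consistent
T/I-1 ? ·: tt|Tt
T/I-2 un ·: tt
T/II-1 un I-1×I-2: tt
T/II-2 ? ·: tt|Tt|TT
T/II-3 un I-1×I-2: tt
T/III-1 ? II-1×II-2: tt|Tt
⇒ T over [I-1,I-2,II-1,II-2,II-3,III-1]: 8 consistent

I-1 ∈ {jj QQ Tt, jj QQ tt, jj Qq Tt, jj Qq tt, jj qq Tt, jj qq tt}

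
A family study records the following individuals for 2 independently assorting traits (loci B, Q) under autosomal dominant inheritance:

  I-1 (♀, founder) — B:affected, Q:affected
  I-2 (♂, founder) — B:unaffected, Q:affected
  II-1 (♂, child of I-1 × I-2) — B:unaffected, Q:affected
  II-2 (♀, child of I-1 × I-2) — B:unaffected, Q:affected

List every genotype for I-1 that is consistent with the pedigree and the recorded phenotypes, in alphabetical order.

I-1 ∈ {Bb QQ, Bb Qq}

B/I-1 aff ·: Bb
B/I-2 un ·: bb
B/II-1 un I-1×I-2: bb
B/II-2 un I-1×I-2: bb
⇒ B over [I-1,I-2,II-1,II-2]: 1 consistent
Q/I-1 aff ·: Qq|QQ
Q/I-2 aff ·: Qq|QQ
Q/II-1 aff I-1×I-2: Qq|QQ
Q/II-2 aff I-1×I-2: Qq|QQ
⇒ Q over [I-1,I-2,II-1,II-2]: 13 consistent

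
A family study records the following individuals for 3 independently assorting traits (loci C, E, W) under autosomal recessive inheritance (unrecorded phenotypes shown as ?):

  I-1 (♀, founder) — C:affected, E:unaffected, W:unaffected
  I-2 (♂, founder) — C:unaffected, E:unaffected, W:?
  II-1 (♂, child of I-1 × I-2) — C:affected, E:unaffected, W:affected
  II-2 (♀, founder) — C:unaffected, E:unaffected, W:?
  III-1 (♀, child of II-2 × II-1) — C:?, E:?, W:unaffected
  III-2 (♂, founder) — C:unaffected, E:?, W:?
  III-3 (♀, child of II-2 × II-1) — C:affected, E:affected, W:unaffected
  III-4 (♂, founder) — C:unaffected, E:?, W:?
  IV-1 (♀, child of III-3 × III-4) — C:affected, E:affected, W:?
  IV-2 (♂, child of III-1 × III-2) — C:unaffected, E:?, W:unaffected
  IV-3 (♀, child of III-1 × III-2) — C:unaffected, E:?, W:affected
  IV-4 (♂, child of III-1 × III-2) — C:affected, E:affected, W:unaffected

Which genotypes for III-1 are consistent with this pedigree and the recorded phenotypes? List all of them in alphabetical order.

C/I-1 aff ·: cc
C/I-2 un ·: Cc
C/II-1 aff I-1×I-2: cc
C/II-2 un ·: Cc
C/III-1 ? II-2×II-1: Cc|cc
C/III-2 un ·: Cc
C/III-3 aff II-2×II-1: cc
C/III-4 un ·: Cc
C/IV-1 aff III-3×III-4: cc
C/IV-2 un III-1×III-2: CC|Cc
C/IV-3 un III-1×III-2: CC|Cc
C/IV-4 aff III-1×III-2: cc
⇒ C over [I-1,I-2,II-1,II-2,III-1,III-2,III-3,III-4,IV-1,IV-2,IV-3,IV-4]: 5 consistent
E/I-1 un ·: EE|Ee
E/I-2 un ·: EE|Ee
E/II-1 un I-1×I-2: Ee
E/II-2 un ·: Ee
E/III-1 ? II-2×II-1: Ee|ee
E/III-2 ? ·: Ee|ee
E/III-3 aff II-2×II-1: ee
E/III-4 ? ·: Ee|ee
E/IV-1 aff III-3×III-4: ee
E/IV-2 ? III-1×III-2: EE|Ee|ee
E/IV-3 ? III-1×III-2: EE|Ee|ee
E/IV-4 aff III-1×III-2: ee
⇒ E over [I-1,I-2,II-1,II-2,III-1,III-2,III-3,III-4,IV-1,IV-2,IV-3,IV-4]: 108 consistent
W/I-1 un ·: Ww
W/I-2 ? ·: Ww|ww
W/II-1 aff I-1×I-2: ww
W/II-2 ? ·: WW|Ww
W/III-1 un II-2×II-1: Ww
W/III-2 ? ·: Ww|ww
W/III-3 un II-2×II-1: Ww
W/III-4 ? ·: WW|Ww|ww
W/IV-1 ? III-3×III-4: WW|Ww|ww
W/IV-2 un III-1×III-2: WW|Ww
W/IV-3 aff III-1×III-2: ww
W/IV-4 un III-1×III-2: WW|Ww
⇒ W over [I-1,I-2,II-1,II-2,III-1,III-2,III-3,III-4,IV-1,IV-2,IV-3,IV-4]: 140 consistent

III-1 ∈ {Cc Ee Ww, Cc ee Ww, cc Ee Ww, cc ee Ww}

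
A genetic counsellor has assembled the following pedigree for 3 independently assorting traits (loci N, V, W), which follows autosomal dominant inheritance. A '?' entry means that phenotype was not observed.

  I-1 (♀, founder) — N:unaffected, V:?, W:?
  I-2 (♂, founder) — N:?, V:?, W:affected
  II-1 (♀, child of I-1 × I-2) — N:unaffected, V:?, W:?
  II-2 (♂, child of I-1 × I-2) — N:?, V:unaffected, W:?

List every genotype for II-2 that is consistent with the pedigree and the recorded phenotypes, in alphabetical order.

N/I-1 un ·: nn
N/I-2 ? ·: nn|Nn
N/II-1 un I-1×I-2: nn
N/II-2 ? I-1×I-2: nn|Nn
⇒ N over [I-1,I-2,II-1,II-2]: 3 consistent
V/I-1 ? ·: vv|Vv
V/I-2 ? ·: vv|Vv
V/II-1 ? I-1×I-2: vv|Vv|VV
V/II-2 un I-1×I-2: vv
⇒ V over [I-1,I-2,II-1,II-2]: 8 consistent
W/I-1 ? ·: ww|Ww|WW
W/I-2 aff ·: Ww|WW
W/II-1 ? I-1×I-2: ww|Ww|WW
W/II-2 ? I-1×I-2: ww|Ww|WW
⇒ W over [I-1,I-2,II-1,II-2]: 23 consistent

II-2 ∈ {Nn vv WW, Nn vv Ww, Nn vv ww, nn vv WW, nn vv Ww, nn vv ww}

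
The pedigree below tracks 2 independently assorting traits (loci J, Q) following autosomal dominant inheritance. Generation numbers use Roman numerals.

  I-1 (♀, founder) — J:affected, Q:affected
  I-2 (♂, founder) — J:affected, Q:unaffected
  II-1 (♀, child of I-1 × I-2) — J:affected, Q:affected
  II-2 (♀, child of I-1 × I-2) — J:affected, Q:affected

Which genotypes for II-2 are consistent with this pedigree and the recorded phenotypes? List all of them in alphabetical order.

J/I-1 aff ·: Jj|JJ
J/I-2 aff ·: Jj|JJ
J/II-1 aff I-1×I-2: Jj|JJ
J/II-2 aff I-1×I-2: Jj|JJ
⇒ J over [I-1,I-2,II-1,II-2]: 13 consistent
Q/I-1 aff ·: Qq|QQ
Q/I-2 un ·: qq
Q/II-1 aff I-1×I-2: Qq
Q/II-2 aff I-1×I-2: Qq
⇒ Q over [I-1,I-2,II-1,II-2]: 2 consistent

II-2 ∈ {JJ Qq, Jj Qq}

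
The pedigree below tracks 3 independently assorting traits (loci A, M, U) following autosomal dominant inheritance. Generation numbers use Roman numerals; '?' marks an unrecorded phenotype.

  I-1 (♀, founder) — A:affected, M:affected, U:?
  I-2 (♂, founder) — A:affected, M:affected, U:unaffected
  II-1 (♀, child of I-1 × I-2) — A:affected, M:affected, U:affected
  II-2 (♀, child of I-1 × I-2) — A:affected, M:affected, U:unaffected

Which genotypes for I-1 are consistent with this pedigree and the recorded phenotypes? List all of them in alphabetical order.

I-1 ∈ {AA MM Uu, AA Mm Uu, Aa MM Uu, Aa Mm Uu}

A/I-1 aff ·: Aa|AA
A/I-2 aff ·: Aa|AA
A/II-1 aff I-1×I-2: Aa|AA
A/II-2 aff I-1×I-2: Aa|AA
⇒ A over [I-1,I-2,II-1,II-2]: 13 consistent
M/I-1 aff ·: Mm|MM
M/I-2 aff ·: Mm|MM
M/II-1 aff I-1×I-2: Mm|MM
M/II-2 aff I-1×I-2: Mm|MM
⇒ M over [I-1,I-2,II-1,II-2]: 13 consistent
U/I-1 ? ·: Uu
U/I-2 un ·: uu
U/II-1 aff I-1×I-2: Uu
U/II-2 un I-1×I-2: uu
⇒ U over [I-1,I-2,II-1,II-2]: 1 consistent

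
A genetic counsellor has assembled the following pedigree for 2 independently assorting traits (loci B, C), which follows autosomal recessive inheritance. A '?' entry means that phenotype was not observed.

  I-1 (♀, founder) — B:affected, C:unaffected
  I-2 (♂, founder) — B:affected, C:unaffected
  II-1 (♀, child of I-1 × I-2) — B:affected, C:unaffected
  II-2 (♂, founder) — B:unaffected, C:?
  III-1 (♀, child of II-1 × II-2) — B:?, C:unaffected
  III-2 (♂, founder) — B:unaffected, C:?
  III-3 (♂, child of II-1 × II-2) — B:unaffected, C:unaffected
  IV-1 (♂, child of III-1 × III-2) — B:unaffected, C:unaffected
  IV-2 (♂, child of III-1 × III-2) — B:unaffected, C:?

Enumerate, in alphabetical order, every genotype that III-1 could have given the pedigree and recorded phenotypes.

B/I-1 aff ·: bb
B/I-2 aff ·: bb
B/II-1 aff I-1×I-2: bb
B/II-2 un ·: BB|Bb
B/III-1 ? II-1×II-2: Bb|bb
B/III-2 un ·: BB|Bb
B/III-3 un II-1×II-2: Bb
B/IV-1 un III-1×III-2: BB|Bb
B/IV-2 un III-1×III-2: BB|Bb
⇒ B over [I-1,I-2,II-1,II-2,III-1,III-2,III-3,IV-1,IV-2]: 18 consistent
C/I-1 un ·: CC|Cc
C/I-2 un ·: CC|Cc
C/II-1 un I-1×I-2: CC|Cc
C/II-2 ? ·: CC|Cc|cc
C/III-1 un II-1×II-2: CC|Cc
C/III-2 ? ·: CC|Cc|cc
C/III-3 un II-1×II-2: CC|Cc
C/IV-1 un III-1×III-2: CC|Cc
C/IV-2 ? III-1×III-2: CC|Cc|cc
⇒ C over [I-1,I-2,II-1,II-2,III-1,III-2,III-3,IV-1,IV-2]: 468 consistent

III-1 ∈ {Bb CC, Bb Cc, bb CC, bb Cc}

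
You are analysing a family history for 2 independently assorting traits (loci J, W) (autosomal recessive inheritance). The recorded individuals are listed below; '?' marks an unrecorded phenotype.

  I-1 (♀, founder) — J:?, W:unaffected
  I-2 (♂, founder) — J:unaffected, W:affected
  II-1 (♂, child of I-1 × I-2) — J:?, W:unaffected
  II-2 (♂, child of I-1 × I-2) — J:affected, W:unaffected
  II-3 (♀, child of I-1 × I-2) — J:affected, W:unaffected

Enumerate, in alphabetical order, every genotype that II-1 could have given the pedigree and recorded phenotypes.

J/I-1 ? ·: Jj|jj
J/I-2 un ·: Jj
J/II-1 ? I-1×I-2: JJ|Jj|jj
J/II-2 aff I-1×I-2: jj
J/II-3 aff I-1×I-2: jj
⇒ J over [I-1,I-2,II-1,II-2,II-3]: 5 consistent
W/I-1 un ·: WW|Ww
W/I-2 aff ·: ww
W/II-1 un I-1×I-2: Ww
W/II-2 un I-1×I-2: Ww
W/II-3 un I-1×I-2: Ww
⇒ W over [I-1,I-2,II-1,II-2,II-3]: 2 consistent

II-1 ∈ {JJ Ww, Jj Ww, jj Ww}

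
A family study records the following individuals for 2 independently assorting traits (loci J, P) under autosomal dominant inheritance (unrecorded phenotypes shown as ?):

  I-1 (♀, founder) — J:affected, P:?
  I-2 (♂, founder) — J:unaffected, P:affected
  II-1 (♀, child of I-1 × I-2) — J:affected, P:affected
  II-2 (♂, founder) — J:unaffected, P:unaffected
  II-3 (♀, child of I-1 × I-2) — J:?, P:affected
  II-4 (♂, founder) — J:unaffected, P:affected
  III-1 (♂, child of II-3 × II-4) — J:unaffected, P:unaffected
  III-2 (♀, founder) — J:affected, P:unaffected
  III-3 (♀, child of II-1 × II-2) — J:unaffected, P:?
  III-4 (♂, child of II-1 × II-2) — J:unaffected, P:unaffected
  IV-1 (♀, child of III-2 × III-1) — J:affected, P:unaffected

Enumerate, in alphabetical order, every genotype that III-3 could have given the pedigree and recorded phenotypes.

III-3 ∈ {jj Pp, jj pp}

J/I-1 aff ·: Jj|JJ
J/I-2 un ·: jj
J/II-1 aff I-1×I-2: Jj
J/II-2 un ·: jj
J/II-3 ? I-1×I-2: jj|Jj
J/II-4 un ·: jj
J/III-1 un II-3×II-4: jj
J/III-2 aff ·: Jj|JJ
J/III-3 un II-1×II-2: jj
J/III-4 un II-1×II-2: jj
J/IV-1 aff III-2×III-1: Jj
⇒ J over [I-1,I-2,II-1,II-2,II-3,II-4,III-1,III-2,III-3,III-4,IV-1]: 6 consistent
P/I-1 ? ·: pp|Pp|PP
P/I-2 aff ·: Pp|PP
P/II-1 aff I-1×I-2: Pp
P/II-2 un ·: pp
P/II-3 aff I-1×I-2: Pp
P/II-4 aff ·: Pp
P/III-1 un II-3×II-4: pp
P/III-2 un ·: pp
P/III-3 ? II-1×II-2: pp|Pp
P/III-4 un II-1×II-2: pp
P/IV-1 un III-2×III-1: pp
⇒ P over [I-1,I-2,II-1,II-2,II-3,II-4,III-1,III-2,III-3,III-4,IV-1]: 10 consistent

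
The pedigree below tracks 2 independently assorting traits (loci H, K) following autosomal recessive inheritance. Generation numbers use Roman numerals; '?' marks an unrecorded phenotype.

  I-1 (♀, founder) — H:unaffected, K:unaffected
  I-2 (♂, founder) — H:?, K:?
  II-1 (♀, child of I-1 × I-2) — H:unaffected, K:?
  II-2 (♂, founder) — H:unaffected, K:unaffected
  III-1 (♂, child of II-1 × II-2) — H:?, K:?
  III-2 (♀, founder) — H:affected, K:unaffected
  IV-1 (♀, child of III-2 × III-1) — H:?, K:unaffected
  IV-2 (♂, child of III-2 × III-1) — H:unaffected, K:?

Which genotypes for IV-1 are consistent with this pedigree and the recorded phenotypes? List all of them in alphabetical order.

IV-1 ∈ {Hh KK, Hh Kk, hh KK, hh Kk}

H/I-1 un ·: HH|Hh
H/I-2 ? ·: HH|Hh|hh
H/II-1 un I-1×I-2: HH|Hh
H/II-2 un ·: HH|Hh
H/III-1 ? II-1×II-2: HH|Hh
H/III-2 aff ·: hh
H/IV-1 ? III-2×III-1: Hh|hh
H/IV-2 un III-2×III-1: Hh
⇒ H over [I-1,I-2,II-1,II-2,III-1,III-2,IV-1,IV-2]: 46 consistent
K/I-1 un ·: KK|Kk
K/I-2 ? ·: KK|Kk|kk
K/II-1 ? I-1×I-2: KK|Kk|kk
K/II-2 un ·: KK|Kk
K/III-1 ? II-1×II-2: KK|Kk|kk
K/III-2 un ·: KK|Kk
K/IV-1 un III-2×III-1: KK|Kk
K/IV-2 ? III-2×III-1: KK|Kk|kk
⇒ K over [I-1,I-2,II-1,II-2,III-1,III-2,IV-1,IV-2]: 291 consistent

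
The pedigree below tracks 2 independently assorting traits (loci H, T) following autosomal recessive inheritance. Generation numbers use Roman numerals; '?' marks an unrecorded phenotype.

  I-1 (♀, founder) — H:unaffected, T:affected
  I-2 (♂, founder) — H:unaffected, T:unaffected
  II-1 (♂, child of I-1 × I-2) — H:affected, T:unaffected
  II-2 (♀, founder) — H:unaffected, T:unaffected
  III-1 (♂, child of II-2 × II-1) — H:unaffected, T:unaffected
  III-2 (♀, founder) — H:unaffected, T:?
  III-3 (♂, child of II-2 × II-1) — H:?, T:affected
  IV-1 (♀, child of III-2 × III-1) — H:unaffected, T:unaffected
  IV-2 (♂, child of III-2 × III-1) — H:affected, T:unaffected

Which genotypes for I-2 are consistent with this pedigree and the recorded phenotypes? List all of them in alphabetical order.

H/I-1 un ·: Hh
H/I-2 un ·: Hh
H/II-1 aff I-1×I-2: hh
H/II-2 un ·: HH|Hh
H/III-1 un II-2×II-1: Hh
H/III-2 un ·: Hh
H/III-3 ? II-2×II-1: Hh|hh
H/IV-1 un III-2×III-1: HH|Hh
H/IV-2 aff III-2×III-1: hh
⇒ H over [I-1,I-2,II-1,II-2,III-1,III-2,III-3,IV-1,IV-2]: 6 consistent
T/I-1 aff ·: tt
T/I-2 un ·: TT|Tt
T/II-1 un I-1×I-2: Tt
T/II-2 un ·: Tt
T/III-1 un II-2×II-1: TT|Tt
T/III-2 ? ·: TT|Tt|tt
T/III-3 aff II-2×II-1: tt
T/IV-1 un III-2×III-1: TT|Tt
T/IV-2 un III-2×III-1: TT|Tt
⇒ T over [I-1,I-2,II-1,II-2,III-1,III-2,III-3,IV-1,IV-2]: 30 consistent

I-2 ∈ {Hh TT, Hh Tt}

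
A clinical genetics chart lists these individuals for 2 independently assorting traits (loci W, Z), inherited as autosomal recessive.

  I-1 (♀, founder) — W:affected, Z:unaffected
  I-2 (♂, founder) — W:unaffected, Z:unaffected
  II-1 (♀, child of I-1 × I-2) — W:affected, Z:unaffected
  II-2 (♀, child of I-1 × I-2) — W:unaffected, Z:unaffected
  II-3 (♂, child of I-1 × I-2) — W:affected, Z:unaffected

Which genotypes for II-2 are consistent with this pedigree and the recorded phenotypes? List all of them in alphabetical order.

W/I-1 aff ·: ww
W/I-2 un ·: Ww
W/II-1 aff I-1×I-2: ww
W/II-2 un I-1×I-2: Ww
W/II-3 aff I-1×I-2: ww
⇒ W over [I-1,I-2,II-1,II-2,II-3]: 1 consistent
Z/I-1 un ·: ZZ|Zz
Z/I-2 un ·: ZZ|Zz
Z/II-1 un I-1×I-2: ZZ|Zz
Z/II-2 un I-1×I-2: ZZ|Zz
Z/II-3 un I-1×I-2: ZZ|Zz
⇒ Z over [I-1,I-2,II-1,II-2,II-3]: 25 consistent

II-2 ∈ {Ww ZZ, Ww Zz}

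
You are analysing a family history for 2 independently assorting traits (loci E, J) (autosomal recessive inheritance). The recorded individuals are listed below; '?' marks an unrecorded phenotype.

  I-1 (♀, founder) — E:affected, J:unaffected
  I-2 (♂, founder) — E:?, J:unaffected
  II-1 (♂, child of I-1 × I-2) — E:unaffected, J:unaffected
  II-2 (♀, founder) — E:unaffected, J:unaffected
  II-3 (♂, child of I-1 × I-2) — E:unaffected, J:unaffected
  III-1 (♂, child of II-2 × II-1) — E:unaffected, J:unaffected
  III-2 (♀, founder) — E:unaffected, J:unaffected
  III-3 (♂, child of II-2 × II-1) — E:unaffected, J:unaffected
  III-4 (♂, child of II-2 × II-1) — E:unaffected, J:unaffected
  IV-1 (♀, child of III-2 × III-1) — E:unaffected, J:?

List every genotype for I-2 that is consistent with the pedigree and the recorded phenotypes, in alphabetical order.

I-2 ∈ {EE JJ, EE Jj, Ee JJ, Ee Jj}

E/I-1 aff ·: ee
E/I-2 ? ·: EE|Ee
E/II-1 un I-1×I-2: Ee
E/II-2 un ·: EE|Ee
E/II-3 un I-1×I-2: Ee
E/III-1 un II-2×II-1: EE|Ee
E/III-2 un ·: EE|Ee
E/III-3 un II-2×II-1: EE|Ee
E/III-4 un II-2×II-1: EE|Ee
E/IV-1 un III-2×III-1: EE|Ee
⇒ E over [I-1,I-2,II-1,II-2,II-3,III-1,III-2,III-3,III-4,IV-1]: 112 consistent
J/I-1 un ·: JJ|Jj
J/I-2 un ·: JJ|Jj
J/II-1 un I-1×I-2: JJ|Jj
J/II-2 un ·: JJ|Jj
J/II-3 un I-1×I-2: JJ|Jj
J/III-1 un II-2×II-1: JJ|Jj
J/III-2 un ·: JJ|Jj
J/III-3 un II-2×II-1: JJ|Jj
J/III-4 un II-2×II-1: JJ|Jj
J/IV-1 ? III-2×III-1: JJ|Jj|jj
⇒ J over [I-1,I-2,II-1,II-2,II-3,III-1,III-2,III-3,III-4,IV-1]: 629 consistent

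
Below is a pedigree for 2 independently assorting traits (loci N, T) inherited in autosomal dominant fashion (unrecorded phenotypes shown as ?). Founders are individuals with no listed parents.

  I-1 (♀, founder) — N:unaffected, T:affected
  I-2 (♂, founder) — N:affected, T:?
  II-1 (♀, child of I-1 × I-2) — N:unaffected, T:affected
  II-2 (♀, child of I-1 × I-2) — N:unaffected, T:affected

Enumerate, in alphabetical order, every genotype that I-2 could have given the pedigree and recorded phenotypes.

I-2 ∈ {Nn TT, Nn Tt, Nn tt}

N/I-1 un ·: nn
N/I-2 aff ·: Nn
N/II-1 un I-1×I-2: nn
N/II-2 un I-1×I-2: nn
⇒ N over [I-1,I-2,II-1,II-2]: 1 consistent
T/I-1 aff ·: Tt|TT
T/I-2 ? ·: tt|Tt|TT
T/II-1 aff I-1×I-2: Tt|TT
T/II-2 aff I-1×I-2: Tt|TT
⇒ T over [I-1,I-2,II-1,II-2]: 15 consistent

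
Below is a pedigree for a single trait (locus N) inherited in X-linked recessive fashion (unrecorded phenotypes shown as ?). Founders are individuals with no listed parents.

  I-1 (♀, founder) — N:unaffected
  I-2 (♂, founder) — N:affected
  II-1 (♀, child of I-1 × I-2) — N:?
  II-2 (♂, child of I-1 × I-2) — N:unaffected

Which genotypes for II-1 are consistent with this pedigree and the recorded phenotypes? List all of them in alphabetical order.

II-1 ∈ {X^NX^n, X^nX^n}

N/I-1 un ·: X^NX^N|X^NX^n
N/I-2 aff ·: X^nY
N/II-1 ? I-1×I-2: X^NX^n|X^nX^n
N/II-2 un I-1×I-2: X^NY
⇒ N over [I-1,I-2,II-1,II-2]: 3 consistent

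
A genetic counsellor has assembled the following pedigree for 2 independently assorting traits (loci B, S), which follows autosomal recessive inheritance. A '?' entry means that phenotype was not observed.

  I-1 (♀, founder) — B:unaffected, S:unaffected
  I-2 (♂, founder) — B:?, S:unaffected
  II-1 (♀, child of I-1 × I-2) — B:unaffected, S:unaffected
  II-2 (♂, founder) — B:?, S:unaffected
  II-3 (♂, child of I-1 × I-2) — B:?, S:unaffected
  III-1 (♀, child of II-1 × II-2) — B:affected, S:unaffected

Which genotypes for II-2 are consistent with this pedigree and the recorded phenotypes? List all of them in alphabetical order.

B/I-1 un ·: BB|Bb
B/I-2 ? ·: BB|Bb|bb
B/II-1 un I-1×I-2: Bb
B/II-2 ? ·: Bb|bb
B/II-3 ? I-1×I-2: BB|Bb|bb
B/III-1 aff II-1×II-2: bb
⇒ B over [I-1,I-2,II-1,II-2,II-3,III-1]: 20 consistent
S/I-1 un ·: SS|Ss
S/I-2 un ·: SS|Ss
S/II-1 un I-1×I-2: SS|Ss
S/II-2 un ·: SS|Ss
S/II-3 un I-1×I-2: SS|Ss
S/III-1 un II-1×II-2: SS|Ss
⇒ S over [I-1,I-2,II-1,II-2,II-3,III-1]: 45 consistent

II-2 ∈ {Bb SS, Bb Ss, bb SS, bb Ss}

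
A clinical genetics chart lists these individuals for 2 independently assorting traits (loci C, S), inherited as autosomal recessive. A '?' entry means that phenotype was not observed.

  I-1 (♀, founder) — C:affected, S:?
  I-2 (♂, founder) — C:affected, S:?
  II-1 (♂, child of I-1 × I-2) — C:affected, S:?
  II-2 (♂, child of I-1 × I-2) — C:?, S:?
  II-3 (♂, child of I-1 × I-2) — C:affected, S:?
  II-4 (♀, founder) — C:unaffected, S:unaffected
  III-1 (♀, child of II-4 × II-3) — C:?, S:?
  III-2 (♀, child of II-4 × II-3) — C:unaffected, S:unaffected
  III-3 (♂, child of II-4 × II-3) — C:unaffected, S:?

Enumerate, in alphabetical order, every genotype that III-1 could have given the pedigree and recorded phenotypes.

III-1 ∈ {Cc SS, Cc Ss, Cc ss, cc SS, cc Ss, cc ss}

C/I-1 aff ·: cc
C/I-2 aff ·: cc
C/II-1 aff I-1×I-2: cc
C/II-2 ? I-1×I-2: cc
C/II-3 aff I-1×I-2: cc
C/II-4 un ·: CC|Cc
C/III-1 ? II-4×II-3: Cc|cc
C/III-2 un II-4×II-3: Cc
C/III-3 un II-4×II-3: Cc
⇒ C over [I-1,I-2,II-1,II-2,II-3,II-4,III-1,III-2,III-3]: 3 consistent
S/I-1 ? ·: SS|Ss|ss
S/I-2 ? ·: SS|Ss|ss
S/II-1 ? I-1×I-2: SS|Ss|ss
S/II-2 ? I-1×I-2: SS|Ss|ss
S/II-3 ? I-1×I-2: SS|Ss|ss
S/II-4 un ·: SS|Ss
S/III-1 ? II-4×II-3: SS|Ss|ss
S/III-2 un II-4×II-3: SS|Ss
S/III-3 ? II-4×II-3: SS|Ss|ss
⇒ S over [I-1,I-2,II-1,II-2,II-3,II-4,III-1,III-2,III-3]: 954 consistent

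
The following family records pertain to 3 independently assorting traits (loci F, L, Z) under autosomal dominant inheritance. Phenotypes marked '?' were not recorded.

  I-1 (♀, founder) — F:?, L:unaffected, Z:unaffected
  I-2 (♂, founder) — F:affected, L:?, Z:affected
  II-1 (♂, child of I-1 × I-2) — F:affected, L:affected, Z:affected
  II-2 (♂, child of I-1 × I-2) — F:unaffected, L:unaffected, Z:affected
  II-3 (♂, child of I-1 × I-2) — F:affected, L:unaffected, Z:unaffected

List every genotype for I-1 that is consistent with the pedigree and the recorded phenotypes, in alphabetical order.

I-1 ∈ {Ff ll zz, ff ll zz}

F/I-1 ? ·: ff|Ff
F/I-2 aff ·: Ff
F/II-1 aff I-1×I-2: Ff|FF
F/II-2 un I-1×I-2: ff
F/II-3 aff I-1×I-2: Ff|FF
⇒ F over [I-1,I-2,II-1,II-2,II-3]: 5 consistent
L/I-1 un ·: ll
L/I-2 ? ·: Ll
L/II-1 aff I-1×I-2: Ll
L/II-2 un I-1×I-2: ll
L/II-3 un I-1×I-2: ll
⇒ L over [I-1,I-2,II-1,II-2,II-3]: 1 consistent
Z/I-1 un ·: zz
Z/I-2 aff ·: Zz
Z/II-1 aff I-1×I-2: Zz
Z/II-2 aff I-1×I-2: Zz
Z/II-3 un I-1×I-2: zz
⇒ Z over [I-1,I-2,II-1,II-2,II-3]: 1 consistent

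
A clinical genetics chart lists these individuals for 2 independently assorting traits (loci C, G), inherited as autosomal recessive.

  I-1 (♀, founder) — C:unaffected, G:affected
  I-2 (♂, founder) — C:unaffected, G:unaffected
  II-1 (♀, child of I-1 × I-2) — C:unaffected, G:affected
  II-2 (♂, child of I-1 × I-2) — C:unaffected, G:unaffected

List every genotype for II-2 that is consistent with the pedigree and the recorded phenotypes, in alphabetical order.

II-2 ∈ {CC Gg, Cc Gg}

C/I-1 un ·: CC|Cc
C/I-2 un ·: CC|Cc
C/II-1 un I-1×I-2: CC|Cc
C/II-2 un I-1×I-2: CC|Cc
⇒ C over [I-1,I-2,II-1,II-2]: 13 consistent
G/I-1 aff ·: gg
G/I-2 un ·: Gg
G/II-1 aff I-1×I-2: gg
G/II-2 un I-1×I-2: Gg
⇒ G over [I-1,I-2,II-1,II-2]: 1 consistent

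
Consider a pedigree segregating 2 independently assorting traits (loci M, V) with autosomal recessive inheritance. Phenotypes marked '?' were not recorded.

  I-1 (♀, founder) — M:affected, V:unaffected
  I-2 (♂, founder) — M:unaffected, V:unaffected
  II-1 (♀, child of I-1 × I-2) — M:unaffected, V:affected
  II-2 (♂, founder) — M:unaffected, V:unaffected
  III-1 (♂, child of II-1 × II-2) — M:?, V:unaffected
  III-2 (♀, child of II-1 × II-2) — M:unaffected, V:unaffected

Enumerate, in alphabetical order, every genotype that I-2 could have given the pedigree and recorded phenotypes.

M/I-1 aff ·: mm
M/I-2 un ·: MM|Mm
M/II-1 un I-1×I-2: Mm
M/II-2 un ·: MM|Mm
M/III-1 ? II-1×II-2: MM|Mm|mm
M/III-2 un II-1×II-2: MM|Mm
⇒ M over [I-1,I-2,II-1,II-2,III-1,III-2]: 20 consistent
V/I-1 un ·: Vv
V/I-2 un ·: Vv
V/II-1 aff I-1×I-2: vv
V/II-2 un ·: VV|Vv
V/III-1 un II-1×II-2: Vv
V/III-2 un II-1×II-2: Vv
⇒ V over [I-1,I-2,II-1,II-2,III-1,III-2]: 2 consistent

I-2 ∈ {MM Vv, Mm Vv}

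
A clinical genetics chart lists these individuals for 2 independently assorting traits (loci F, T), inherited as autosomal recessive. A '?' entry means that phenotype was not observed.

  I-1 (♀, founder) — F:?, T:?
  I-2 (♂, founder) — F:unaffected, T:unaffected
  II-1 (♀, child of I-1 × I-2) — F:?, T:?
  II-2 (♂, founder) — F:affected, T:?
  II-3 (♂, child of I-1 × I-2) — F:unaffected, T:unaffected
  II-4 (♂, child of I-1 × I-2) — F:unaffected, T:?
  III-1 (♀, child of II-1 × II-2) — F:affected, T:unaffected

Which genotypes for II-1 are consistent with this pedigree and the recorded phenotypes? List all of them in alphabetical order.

II-1 ∈ {Ff TT, Ff Tt, Ff tt, ff TT, ff Tt, ff tt}

F/I-1 ? ·: FF|Ff|ff
F/I-2 un ·: FF|Ff
F/II-1 ? I-1×I-2: Ff|ff
F/II-2 aff ·: ff
F/II-3 un I-1×I-2: FF|Ff
F/II-4 un I-1×I-2: FF|Ff
F/III-1 aff II-1×II-2: ff
⇒ F over [I-1,I-2,II-1,II-2,II-3,II-4,III-1]: 19 consistent
T/I-1 ? ·: TT|Tt|tt
T/I-2 un ·: TT|Tt
T/II-1 ? I-1×I-2: TT|Tt|tt
T/II-2 ? ·: TT|Tt|tt
T/II-3 un I-1×I-2: TT|Tt
T/II-4 ? I-1×I-2: TT|Tt|tt
T/III-1 un II-1×II-2: TT|Tt
⇒ T over [I-1,I-2,II-1,II-2,II-3,II-4,III-1]: 161 consistent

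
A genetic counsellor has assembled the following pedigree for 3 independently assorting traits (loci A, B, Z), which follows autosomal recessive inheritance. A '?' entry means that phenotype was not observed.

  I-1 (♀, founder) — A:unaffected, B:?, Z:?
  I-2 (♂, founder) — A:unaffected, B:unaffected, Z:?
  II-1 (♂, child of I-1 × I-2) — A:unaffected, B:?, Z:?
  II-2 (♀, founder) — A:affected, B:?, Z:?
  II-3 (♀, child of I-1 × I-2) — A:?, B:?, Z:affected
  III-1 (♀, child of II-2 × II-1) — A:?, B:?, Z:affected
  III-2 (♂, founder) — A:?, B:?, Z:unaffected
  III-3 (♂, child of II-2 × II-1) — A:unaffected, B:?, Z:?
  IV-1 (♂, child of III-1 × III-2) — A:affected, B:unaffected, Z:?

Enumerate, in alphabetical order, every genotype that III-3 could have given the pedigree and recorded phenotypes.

A/I-1 un ·: AA|Aa
A/I-2 un ·: AA|Aa
A/II-1 un I-1×I-2: AA|Aa
A/II-2 aff ·: aa
A/II-3 ? I-1×I-2: AA|Aa|aa
A/III-1 ? II-2×II-1: Aa|aa
A/III-2 ? ·: Aa|aa
A/III-3 un II-2×II-1: Aa
A/IV-1 aff III-1×III-2: aa
⇒ A over [I-1,I-2,II-1,II-2,II-3,III-1,III-2,III-3,IV-1]: 44 consistent
B/I-1 ? ·: BB|Bb|bb
B/I-2 un ·: BB|Bb
B/II-1 ? I-1×I-2: BB|Bb|bb
B/II-2 ? ·: BB|Bb|bb
B/II-3 ? I-1×I-2: BB|Bb|bb
B/III-1 ? II-2×II-1: BB|Bb|bb
B/III-2 ? ·: BB|Bb|bb
B/III-3 ? II-2×II-1: BB|Bb|bb
B/IV-1 un III-1×III-2: BB|Bb
⇒ B over [I-1,I-2,II-1,II-2,II-3,III-1,III-2,III-3,IV-1]: 971 consistent
Z/I-1 ? ·: Zz|zz
Z/I-2 ? ·: Zz|zz
Z/II-1 ? I-1×I-2: Zz|zz
Z/II-2 ? ·: Zz|zz
Z/II-3 aff I-1×I-2: zz
Z/III-1 aff II-2×II-1: zz
Z/III-2 un ·: ZZ|Zz
Z/III-3 ? II-2×II-1: ZZ|Zz|zz
Z/IV-1 ? III-1×III-2: Zz|zz
⇒ Z over [I-1,I-2,II-1,II-2,II-3,III-1,III-2,III-3,IV-1]: 81 consistent

III-3 ∈ {Aa BB ZZ, Aa BB Zz, Aa BB zz, Aa Bb ZZ, Aa Bb Zz, Aa Bb zz, Aa bb ZZ, Aa bb Zz, Aa bb zz}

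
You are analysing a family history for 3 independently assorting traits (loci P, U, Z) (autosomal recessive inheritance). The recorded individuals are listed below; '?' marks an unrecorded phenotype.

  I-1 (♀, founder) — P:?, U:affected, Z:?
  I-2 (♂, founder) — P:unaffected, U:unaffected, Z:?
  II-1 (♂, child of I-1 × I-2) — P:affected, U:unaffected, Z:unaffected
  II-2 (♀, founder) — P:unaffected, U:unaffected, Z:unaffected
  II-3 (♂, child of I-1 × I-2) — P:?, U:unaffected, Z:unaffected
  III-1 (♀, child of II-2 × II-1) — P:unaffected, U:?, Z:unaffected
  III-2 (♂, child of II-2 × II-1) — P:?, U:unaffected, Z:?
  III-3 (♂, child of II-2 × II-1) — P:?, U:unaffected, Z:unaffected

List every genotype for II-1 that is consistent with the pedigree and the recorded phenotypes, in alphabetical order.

P/I-1 ? ·: Pp|pp
P/I-2 un ·: Pp
P/II-1 aff I-1×I-2: pp
P/II-2 un ·: PP|Pp
P/II-3 ? I-1×I-2: PP|Pp|pp
P/III-1 un II-2×II-1: Pp
P/III-2 ? II-2×II-1: Pp|pp
P/III-3 ? II-2×II-1: Pp|pp
⇒ P over [I-1,I-2,II-1,II-2,II-3,III-1,III-2,III-3]: 25 consistent
U/I-1 aff ·: uu
U/I-2 un ·: UU|Uu
U/II-1 un I-1×I-2: Uu
U/II-2 un ·: UU|Uu
U/II-3 un I-1×I-2: Uu
U/III-1 ? II-2×II-1: UU|Uu|uu
U/III-2 un II-2×II-1: UU|Uu
U/III-3 un II-2×II-1: UU|Uu
⇒ U over [I-1,I-2,II-1,II-2,II-3,III-1,III-2,III-3]: 40 consistent
Z/I-1 ? ·: ZZ|Zz|zz
Z/I-2 ? ·: ZZ|Zz|zz
Z/II-1 un I-1×I-2: ZZ|Zz
Z/II-2 un ·: ZZ|Zz
Z/II-3 un I-1×I-2: ZZ|Zz
Z/III-1 un II-2×II-1: ZZ|Zz
Z/III-2 ? II-2×II-1: ZZ|Zz|zz
Z/III-3 un II-2×II-1: ZZ|Zz
⇒ Z over [I-1,I-2,II-1,II-2,II-3,III-1,III-2,III-3]: 263 consistent

II-1 ∈ {pp Uu ZZ, pp Uu Zz}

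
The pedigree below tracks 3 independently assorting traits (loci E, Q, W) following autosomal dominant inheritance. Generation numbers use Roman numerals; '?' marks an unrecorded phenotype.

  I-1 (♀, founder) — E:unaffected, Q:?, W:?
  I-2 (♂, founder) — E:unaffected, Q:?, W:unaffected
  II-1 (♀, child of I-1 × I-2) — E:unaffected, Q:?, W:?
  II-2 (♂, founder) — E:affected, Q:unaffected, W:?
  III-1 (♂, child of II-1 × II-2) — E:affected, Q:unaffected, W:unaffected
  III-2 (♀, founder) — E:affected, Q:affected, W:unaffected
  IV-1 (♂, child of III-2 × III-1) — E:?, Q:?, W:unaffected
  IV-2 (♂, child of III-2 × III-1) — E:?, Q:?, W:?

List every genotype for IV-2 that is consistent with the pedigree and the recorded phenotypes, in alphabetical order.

IV-2 ∈ {EE Qq ww, EE qq ww, Ee Qq ww, Ee qq ww, ee Qq ww, ee qq ww}

E/I-1 un ·: ee
E/I-2 un ·: ee
E/II-1 un I-1×I-2: ee
E/II-2 aff ·: Ee|EE
E/III-1 aff II-1×II-2: Ee
E/III-2 aff ·: Ee|EE
E/IV-1 ? III-2×III-1: ee|Ee|EE
E/IV-2 ? III-2×III-1: ee|Ee|EE
⇒ E over [I-1,I-2,II-1,II-2,III-1,III-2,IV-1,IV-2]: 26 consistent
Q/I-1 ? ·: qq|Qq|QQ
Q/I-2 ? ·: qq|Qq|QQ
Q/II-1 ? I-1×I-2: qq|Qq
Q/II-2 un ·: qq
Q/III-1 un II-1×II-2: qq
Q/III-2 aff ·: Qq|QQ
Q/IV-1 ? III-2×III-1: qq|Qq
Q/IV-2 ? III-2×III-1: qq|Qq
⇒ Q over [I-1,I-2,II-1,II-2,III-1,III-2,IV-1,IV-2]: 55 consistent
W/I-1 ? ·: ww|Ww|WW
W/I-2 un ·: ww
W/II-1 ? I-1×I-2: ww|Ww
W/II-2 ? ·: ww|Ww
W/III-1 un II-1×II-2: ww
W/III-2 un ·: ww
W/IV-1 un III-2×III-1: ww
W/IV-2 ? III-2×III-1: ww
⇒ W over [I-1,I-2,II-1,II-2,III-1,III-2,IV-1,IV-2]: 8 consistent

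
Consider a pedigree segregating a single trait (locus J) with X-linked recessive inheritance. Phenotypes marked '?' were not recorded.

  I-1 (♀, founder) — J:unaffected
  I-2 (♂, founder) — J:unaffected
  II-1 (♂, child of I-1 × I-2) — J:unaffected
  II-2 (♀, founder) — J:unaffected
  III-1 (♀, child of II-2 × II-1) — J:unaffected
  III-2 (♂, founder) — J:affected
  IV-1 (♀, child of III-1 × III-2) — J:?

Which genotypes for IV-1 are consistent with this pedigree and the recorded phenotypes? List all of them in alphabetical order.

J/I-1 un ·: X^JX^J|X^JX^j
J/I-2 un ·: X^JY
J/II-1 un I-1×I-2: X^JY
J/II-2 un ·: X^JX^J|X^JX^j
J/III-1 un II-2×II-1: X^JX^J|X^JX^j
J/III-2 aff ·: X^jY
J/IV-1 ? III-1×III-2: X^JX^j|X^jX^j
⇒ J over [I-1,I-2,II-1,II-2,III-1,III-2,IV-1]: 8 consistent

IV-1 ∈ {X^JX^j, X^jX^j}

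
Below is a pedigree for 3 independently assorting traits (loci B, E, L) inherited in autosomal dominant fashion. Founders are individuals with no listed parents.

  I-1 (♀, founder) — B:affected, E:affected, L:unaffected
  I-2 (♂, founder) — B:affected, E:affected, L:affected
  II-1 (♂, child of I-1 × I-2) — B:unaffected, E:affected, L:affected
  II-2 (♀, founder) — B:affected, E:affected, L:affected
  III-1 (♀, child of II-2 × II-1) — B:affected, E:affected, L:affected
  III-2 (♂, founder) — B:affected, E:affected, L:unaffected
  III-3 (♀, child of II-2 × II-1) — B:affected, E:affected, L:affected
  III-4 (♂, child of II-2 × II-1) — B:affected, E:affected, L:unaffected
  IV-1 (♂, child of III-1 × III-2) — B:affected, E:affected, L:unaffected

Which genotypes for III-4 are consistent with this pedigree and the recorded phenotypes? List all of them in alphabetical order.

III-4 ∈ {Bb EE ll, Bb Ee ll}

B/I-1 aff ·: Bb
B/I-2 aff ·: Bb
B/II-1 un I-1×I-2: bb
B/II-2 aff ·: Bb|BB
B/III-1 aff II-2×II-1: Bb
B/III-2 aff ·: Bb|BB
B/III-3 aff II-2×II-1: Bb
B/III-4 aff II-2×II-1: Bb
B/IV-1 aff III-1×III-2: Bb|BB
⇒ B over [I-1,I-2,II-1,II-2,III-1,III-2,III-3,III-4,IV-1]: 8 consistent
E/I-1 aff ·: Ee|EE
E/I-2 aff ·: Ee|EE
E/II-1 aff I-1×I-2: Ee|EE
E/II-2 aff ·: Ee|EE
E/III-1 aff II-2×II-1: Ee|EE
E/III-2 aff ·: Ee|EE
E/III-3 aff II-2×II-1: Ee|EE
E/III-4 aff II-2×II-1: Ee|EE
E/IV-1 aff III-1×III-2: Ee|EE
⇒ E over [I-1,I-2,II-1,II-2,III-1,III-2,III-3,III-4,IV-1]: 292 consistent
L/I-1 un ·: ll
L/I-2 aff ·: Ll|LL
L/II-1 aff I-1×I-2: Ll
L/II-2 aff ·: Ll
L/III-1 aff II-2×II-1: Ll
L/III-2 un ·: ll
L/III-3 aff II-2×II-1: Ll|LL
L/III-4 un II-2×II-1: ll
L/IV-1 un III-1×III-2: ll
⇒ L over [I-1,I-2,II-1,II-2,III-1,III-2,III-3,III-4,IV-1]: 4 consistent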